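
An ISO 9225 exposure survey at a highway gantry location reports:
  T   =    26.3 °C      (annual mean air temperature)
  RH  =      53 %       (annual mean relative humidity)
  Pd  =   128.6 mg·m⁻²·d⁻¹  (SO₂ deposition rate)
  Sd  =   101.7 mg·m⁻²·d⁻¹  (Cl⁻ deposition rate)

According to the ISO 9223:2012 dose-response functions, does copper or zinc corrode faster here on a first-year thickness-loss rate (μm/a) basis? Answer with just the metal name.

copper: T>10 °C ⇒ hinge -0.080·(26.3−10) = -1.3040
  SO₂ term: 0.0053·128.6^0.26·exp(0.059·53-1.3040) = 0.116
  Sd branch = 0.01025·Sd^0.27·e^(0.036·RH+0.049·T) = 0.873 μm/a
  sum: 0.116 + 0.873 → r_corr = 0.989 μm/a
zinc: T>10 °C ⇒ hinge -0.071·(26.3−10) = -1.1573
  Pd branch = 0.0129·Pd^0.44·e^(0.046·RH+f) = 0.3934 μm/a
  Sd branch = 0.0175·Sd^0.57·e^(0.008·RH+0.085·T) = 3.485 μm/a
  r_corr = 0.3934 + 3.485 = 3.879 μm/a
Ordering by μm/a: zinc (3.88) > copper (0.989)

zinc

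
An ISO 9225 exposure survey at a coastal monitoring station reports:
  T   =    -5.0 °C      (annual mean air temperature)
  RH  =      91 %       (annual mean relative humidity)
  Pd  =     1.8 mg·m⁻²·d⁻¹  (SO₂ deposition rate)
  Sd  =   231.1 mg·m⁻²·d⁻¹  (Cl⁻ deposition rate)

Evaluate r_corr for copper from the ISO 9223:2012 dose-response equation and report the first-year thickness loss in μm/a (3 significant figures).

r_corr = 1.12 μm/a

copper: temperature factor f = +0.126·(-15.0) = -1.8900
  Pd branch = 0.0053·Pd^0.26·e^(0.059·RH+f) = 0.2002 μm/a
  Sd branch = 0.01025·Sd^0.27·e^(0.036·RH+0.049·T) = 0.9232 μm/a
  sum: 0.2002 + 0.9232 → r_corr = 1.123 μm/a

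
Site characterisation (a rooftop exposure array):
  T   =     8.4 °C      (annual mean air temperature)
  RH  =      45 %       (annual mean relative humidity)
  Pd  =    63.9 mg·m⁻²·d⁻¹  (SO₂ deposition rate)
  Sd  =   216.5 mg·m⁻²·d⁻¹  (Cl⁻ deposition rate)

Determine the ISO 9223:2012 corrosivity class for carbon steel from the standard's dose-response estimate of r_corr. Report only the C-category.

carbon steel: T≤10 °C ⇒ hinge +0.150·(8.4−10) = -0.2400
  sulphur-dioxide contribution → 29.75 μm/a
  chloride contribution → 17.68 μm/a
  ⇒ r_corr(carbon steel) = 47.43 μm/a
ISO 9223 Table 2 (carbon steel): 25 < 47.4 ≤ 50 μm/a ⇒ C3

C3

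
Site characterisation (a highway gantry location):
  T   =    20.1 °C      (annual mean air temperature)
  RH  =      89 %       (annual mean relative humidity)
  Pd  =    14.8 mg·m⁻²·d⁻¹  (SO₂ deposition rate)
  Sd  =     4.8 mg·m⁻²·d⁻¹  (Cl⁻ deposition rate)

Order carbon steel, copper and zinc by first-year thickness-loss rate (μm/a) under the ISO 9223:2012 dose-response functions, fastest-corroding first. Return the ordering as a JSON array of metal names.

["carbon steel", "copper", "zinc"]

carbon steel: temperature factor f = -0.054·(10.1) = -0.5454
  Pd branch = 1.77·Pd^0.52·e^(0.02·RH+f) = 24.7 μm/a
  Cl⁻ term: 0.102·4.8^0.62·exp(0.033·89+0.04·20.1) = 11.37
  sum: 24.7 + 11.37 → r_corr = 36.07 μm/a
copper: temperature factor f = -0.080·(10.1) = -0.8080
  SO₂ term: 0.0053·14.8^0.26·exp(0.059·89-0.8080) = 0.9081
  Sd branch = 0.01025·Sd^0.27·e^(0.036·RH+0.049·T) = 1.032 μm/a
  sum: 0.9081 + 1.032 → r_corr = 1.941 μm/a
zinc: T>10 °C ⇒ hinge -0.071·(20.1−10) = -0.7171
  Pd branch = 0.0129·Pd^0.44·e^(0.046·RH+f) = 1.236 μm/a
  Cl⁻ term: 0.0175·4.8^0.57·exp(0.008·89+0.085·20.1) = 0.4815
  sum: 1.236 + 0.4815 → r_corr = 1.718 μm/a
Ordering by μm/a: carbon steel (36.1) > copper (1.94) > zinc (1.72)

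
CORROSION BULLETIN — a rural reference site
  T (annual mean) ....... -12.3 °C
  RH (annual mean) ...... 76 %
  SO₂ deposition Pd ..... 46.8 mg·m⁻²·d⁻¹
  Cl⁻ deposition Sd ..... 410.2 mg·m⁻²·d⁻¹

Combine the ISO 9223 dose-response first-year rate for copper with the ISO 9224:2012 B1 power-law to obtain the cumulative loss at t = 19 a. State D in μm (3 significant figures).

D(19) = 3.68 μm

copper: T≤10 °C ⇒ hinge +0.126·(-12.3−10) = -2.8098
  Pd branch = 0.0053·Pd^0.26·e^(0.059·RH+f) = 0.07685 μm/a
  Sd branch = 0.01025·Sd^0.27·e^(0.036·RH+0.049·T) = 0.4393 μm/a
  r_corr = 0.07685 + 0.4393 = 0.5161 μm/a
ISO 9224: D(t) = r_corr · t^b with b = 0.667 (copper, B1)
  D(19) = 0.5161 × 19^0.667 = 0.5161 × 7.127 = 3.678 μm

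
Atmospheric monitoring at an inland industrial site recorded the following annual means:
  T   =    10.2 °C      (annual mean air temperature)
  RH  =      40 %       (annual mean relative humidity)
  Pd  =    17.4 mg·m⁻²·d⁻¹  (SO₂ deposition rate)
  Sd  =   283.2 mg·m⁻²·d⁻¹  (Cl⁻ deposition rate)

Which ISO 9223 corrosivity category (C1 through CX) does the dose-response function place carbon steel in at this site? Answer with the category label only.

C3

carbon steel: f(T) = -0.054·(T−10) [T>10 °C] = -0.0108
  SO₂ term: 1.77·17.4^0.52·exp(0.02·40-0.0108) = 17.21
  Sd branch = 0.102·Sd^0.62·e^(0.033·RH+0.04·T) = 19.03 μm/a
  r_corr = 17.21 + 19.03 = 36.24 μm/a
ISO 9223 Table 2 (carbon steel): 25 < 36.2 ≤ 50 μm/a ⇒ C3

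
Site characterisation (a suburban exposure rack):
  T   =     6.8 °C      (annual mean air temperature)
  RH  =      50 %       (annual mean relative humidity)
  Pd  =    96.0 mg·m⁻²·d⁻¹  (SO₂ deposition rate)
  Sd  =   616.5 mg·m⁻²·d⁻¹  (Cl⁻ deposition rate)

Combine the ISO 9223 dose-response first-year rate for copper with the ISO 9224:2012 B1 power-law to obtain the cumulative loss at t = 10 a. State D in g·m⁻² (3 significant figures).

D(10) = 29.6 g·m⁻²

copper: temperature factor f = +0.126·(-3.2) = -0.4032
  Pd branch = 0.0053·Pd^0.26·e^(0.059·RH+f) = 0.2217 μm/a
  Cl⁻ term: 0.01025·616.5^0.27·exp(0.036·50+0.049·6.8) = 0.4903
  r_corr = 0.2217 + 0.4903 = 0.712 μm/a
Long-term exponent b (ISO 9224 Table 2, B1) = 0.667
  D(10) = 0.712 × 10^0.667 = 0.712 × 4.645 = 3.307 μm
  Mass loss = 3.307 μm × 8.96 g/cm³ = 29.63 g·m⁻²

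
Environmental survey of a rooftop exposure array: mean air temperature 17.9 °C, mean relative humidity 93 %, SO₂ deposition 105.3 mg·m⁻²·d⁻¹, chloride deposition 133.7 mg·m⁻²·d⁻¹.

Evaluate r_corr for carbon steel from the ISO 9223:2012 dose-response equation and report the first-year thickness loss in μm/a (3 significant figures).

r_corr = 177 μm/a

carbon steel: temperature factor f = -0.054·(7.9) = -0.4266
  sulphur-dioxide contribution → 83.59 μm/a
  chloride contribution → 93.46 μm/a
  total first-year rate 177 μm/a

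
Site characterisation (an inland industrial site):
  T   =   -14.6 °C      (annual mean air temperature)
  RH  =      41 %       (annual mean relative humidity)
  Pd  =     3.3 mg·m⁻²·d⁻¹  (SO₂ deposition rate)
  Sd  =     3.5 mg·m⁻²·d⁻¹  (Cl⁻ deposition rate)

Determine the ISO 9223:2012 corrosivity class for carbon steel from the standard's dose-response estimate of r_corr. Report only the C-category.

C1

carbon steel: f(T) = +0.150·(T−10) [T≤10 °C] = -3.6900
  sulphur-dioxide contribution → 0.1867 μm/a
  chloride contribution → 0.4785 μm/a
  total first-year rate 0.6652 μm/a
ISO 9223 Table 2 (carbon steel): 0 < 0.665 ≤ 1.3 μm/a ⇒ C1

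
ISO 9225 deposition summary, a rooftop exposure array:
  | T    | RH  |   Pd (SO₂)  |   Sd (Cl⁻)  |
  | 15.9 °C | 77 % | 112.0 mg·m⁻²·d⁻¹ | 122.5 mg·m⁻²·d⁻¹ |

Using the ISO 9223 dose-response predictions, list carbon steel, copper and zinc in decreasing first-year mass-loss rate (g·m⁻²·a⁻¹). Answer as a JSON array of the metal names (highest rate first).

["carbon steel", "zinc", "copper"]

carbon steel: temperature factor f = -0.054·(5.9) = -0.3186
  sulphur-dioxide contribution → 69.83 μm/a
  chloride contribution → 48.19 μm/a
  total first-year rate 118 μm/a
  mass loss = 118 μm/a × 7.85 g/cm³ = 926.5 g·m⁻²·a⁻¹
copper: f(T) = -0.080·(T−10) [T>10 °C] = -0.4720
  sulphur-dioxide contribution → 1.059 μm/a
  chloride contribution → 1.308 μm/a
  ⇒ r_corr(copper) = 2.368 μm/a
  mass loss = 2.368 μm/a × 8.96 g/cm³ = 21.22 g·m⁻²·a⁻¹
zinc: T>10 °C ⇒ hinge -0.071·(15.9−10) = -0.4189
  sulphur-dioxide contribution → 2.337 μm/a
  chloride contribution → 1.94 μm/a
  total first-year rate 4.276 μm/a
  mass loss = 4.276 μm/a × 7.14 g/cm³ = 30.53 g·m⁻²·a⁻¹
Ordering by g·m⁻²·a⁻¹: carbon steel (926) > zinc (30.5) > copper (21.2)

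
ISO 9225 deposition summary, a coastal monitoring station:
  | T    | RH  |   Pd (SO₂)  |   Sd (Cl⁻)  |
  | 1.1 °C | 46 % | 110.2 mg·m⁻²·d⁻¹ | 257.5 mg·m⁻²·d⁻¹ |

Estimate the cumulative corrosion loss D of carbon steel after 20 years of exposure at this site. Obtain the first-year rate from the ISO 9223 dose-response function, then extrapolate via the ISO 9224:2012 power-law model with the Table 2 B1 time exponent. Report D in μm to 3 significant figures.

D(20) = 137 μm

carbon steel: temperature factor f = +0.150·(-8.9) = -1.3350
  SO₂ term: 1.77·110.2^0.52·exp(0.02·46-1.3350) = 13.48
  Cl⁻ term: 0.102·257.5^0.62·exp(0.033·46+0.04·1.1) = 15.19
  sum: 13.48 + 15.19 → r_corr = 28.67 μm/a
ISO 9224: D(t) = r_corr · t^b with b = 0.523 (carbon steel, B1)
  D(20) = 28.67 × 20^0.523 = 28.67 × 4.791 = 137.4 μm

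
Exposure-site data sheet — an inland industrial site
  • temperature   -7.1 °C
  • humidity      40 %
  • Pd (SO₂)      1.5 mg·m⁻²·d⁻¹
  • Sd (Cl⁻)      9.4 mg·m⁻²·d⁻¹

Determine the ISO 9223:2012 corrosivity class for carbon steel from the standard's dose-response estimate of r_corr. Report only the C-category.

C2

carbon steel: T≤10 °C ⇒ hinge +0.150·(-7.1−10) = -2.5650
  SO₂ term: 1.77·1.5^0.52·exp(0.02·40-2.5650) = 0.3741
  Cl⁻ term: 0.102·9.4^0.62·exp(0.033·40+0.04·-7.1) = 1.153
  r_corr = 0.3741 + 1.153 = 1.527 μm/a
Category bounds: 1.3…25 μm/a bracket r_corr ⇒ C2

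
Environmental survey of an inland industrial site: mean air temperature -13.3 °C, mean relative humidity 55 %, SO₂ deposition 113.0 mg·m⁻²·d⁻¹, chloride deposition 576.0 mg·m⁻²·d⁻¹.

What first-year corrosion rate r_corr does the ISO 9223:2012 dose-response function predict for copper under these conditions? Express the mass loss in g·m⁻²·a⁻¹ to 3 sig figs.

r_corr = 2.15 g·m⁻²·a⁻¹

copper: f(T) = +0.126·(T−10) [T≤10 °C] = -2.9358
  sulphur-dioxide contribution → 0.02468 μm/a
  chloride contribution → 0.2152 μm/a
  ⇒ r_corr(copper) = 0.2399 μm/a
Convert to mass loss: 0.2399 μm/a × 8.96 g/cm³ = 2.15 g·m⁻²·a⁻¹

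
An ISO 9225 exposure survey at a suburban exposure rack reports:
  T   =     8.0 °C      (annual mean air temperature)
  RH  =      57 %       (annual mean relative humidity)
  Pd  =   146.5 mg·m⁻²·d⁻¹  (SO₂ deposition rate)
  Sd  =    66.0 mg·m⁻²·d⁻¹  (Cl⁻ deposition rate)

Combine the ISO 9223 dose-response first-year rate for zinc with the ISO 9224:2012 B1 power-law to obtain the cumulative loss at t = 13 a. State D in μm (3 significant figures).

zinc: temperature factor f = +0.038·(-2.0) = -0.0760
  SO₂ term: 0.0129·146.5^0.44·exp(0.046·57-0.0760) = 1.477
  Cl⁻ term: 0.0175·66.0^0.57·exp(0.008·57+0.085·8.0) = 0.5937
  r_corr = 1.477 + 0.5937 = 2.07 μm/a
Long-term exponent b (ISO 9224 Table 2, B1) = 0.813
  D(13) = 2.07 × 13^0.813 = 2.07 × 8.047 = 16.66 μm

D(13) = 16.7 μm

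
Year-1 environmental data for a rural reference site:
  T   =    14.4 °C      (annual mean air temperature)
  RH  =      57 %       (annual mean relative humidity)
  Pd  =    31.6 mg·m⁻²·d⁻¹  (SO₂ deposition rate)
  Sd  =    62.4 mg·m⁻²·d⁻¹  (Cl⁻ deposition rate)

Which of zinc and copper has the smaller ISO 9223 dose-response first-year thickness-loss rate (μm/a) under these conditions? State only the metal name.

zinc: T>10 °C ⇒ hinge -0.071·(14.4−10) = -0.3124
  Pd branch = 0.0129·Pd^0.44·e^(0.046·RH+f) = 0.5936 μm/a
  Sd branch = 0.0175·Sd^0.57·e^(0.008·RH+0.085·T) = 0.9906 μm/a
  r_corr = 0.5936 + 0.9906 = 1.584 μm/a
copper: f(T) = -0.080·(T−10) [T>10 °C] = -0.3520
  SO₂ term: 0.0053·31.6^0.26·exp(0.059·57-0.3520) = 0.2642
  Sd branch = 0.01025·Sd^0.27·e^(0.036·RH+0.049·T) = 0.4932 μm/a
  sum: 0.2642 + 0.4932 → r_corr = 0.7574 μm/a
Ordering by μm/a: zinc (1.58) > copper (0.757)

copper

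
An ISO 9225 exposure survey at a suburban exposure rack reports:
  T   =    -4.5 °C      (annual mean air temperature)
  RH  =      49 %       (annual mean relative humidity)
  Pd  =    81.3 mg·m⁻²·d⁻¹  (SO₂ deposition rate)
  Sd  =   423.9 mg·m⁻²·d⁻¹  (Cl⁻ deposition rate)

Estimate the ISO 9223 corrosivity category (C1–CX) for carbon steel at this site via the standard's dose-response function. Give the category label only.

C2

carbon steel: temperature factor f = +0.150·(-14.5) = -2.1750
  sulphur-dioxide contribution → 5.275 μm/a
  chloride contribution → 18.26 μm/a
  total first-year rate 23.54 μm/a
23.5 μm/a falls in (1.3, 25] for carbon steel → category C2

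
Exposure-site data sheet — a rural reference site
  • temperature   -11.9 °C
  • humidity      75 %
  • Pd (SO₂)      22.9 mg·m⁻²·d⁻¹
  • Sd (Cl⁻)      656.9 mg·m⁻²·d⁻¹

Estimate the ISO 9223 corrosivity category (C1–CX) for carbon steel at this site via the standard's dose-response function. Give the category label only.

carbon steel: f(T) = +0.150·(T−10) [T≤10 °C] = -3.2850
  SO₂ term: 1.77·22.9^0.52·exp(0.02·75-3.2850) = 1.513
  Cl⁻ term: 0.102·656.9^0.62·exp(0.033·75+0.04·-11.9) = 42.03
  sum: 1.513 + 42.03 → r_corr = 43.55 μm/a
Category bounds: 25…50 μm/a bracket r_corr ⇒ C3

C3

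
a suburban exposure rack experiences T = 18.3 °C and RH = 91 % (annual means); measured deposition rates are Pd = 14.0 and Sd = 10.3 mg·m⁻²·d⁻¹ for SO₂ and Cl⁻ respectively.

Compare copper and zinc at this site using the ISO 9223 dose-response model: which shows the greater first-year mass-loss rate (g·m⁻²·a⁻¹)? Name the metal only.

copper: f(T) = -0.080·(T−10) [T>10 °C] = -0.6640
  sulphur-dioxide contribution → 1.163 μm/a
  chloride contribution → 1.248 μm/a
  total first-year rate 2.412 μm/a
  mass loss = 2.412 μm/a × 8.96 g/cm³ = 21.61 g·m⁻²·a⁻¹
zinc: f(T) = -0.071·(T−10) [T>10 °C] = -0.5893
  sulphur-dioxide contribution → 1.503 μm/a
  chloride contribution → 0.6487 μm/a
  ⇒ r_corr(zinc) = 2.152 μm/a
  mass loss = 2.152 μm/a × 7.14 g/cm³ = 15.36 g·m⁻²·a⁻¹
Ordering by g·m⁻²·a⁻¹: copper (21.6) > zinc (15.4)

copper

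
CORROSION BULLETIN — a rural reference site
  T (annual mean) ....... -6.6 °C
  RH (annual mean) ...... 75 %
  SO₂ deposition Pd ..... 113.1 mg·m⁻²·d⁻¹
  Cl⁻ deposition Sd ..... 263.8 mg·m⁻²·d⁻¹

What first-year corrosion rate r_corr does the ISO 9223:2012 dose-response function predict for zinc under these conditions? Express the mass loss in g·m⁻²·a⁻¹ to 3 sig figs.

zinc: T≤10 °C ⇒ hinge +0.038·(-6.6−10) = -0.6308
  sulphur-dioxide contribution → 1.732 μm/a
  chloride contribution → 0.4366 μm/a
  total first-year rate 2.168 μm/a
Convert to mass loss: 2.168 μm/a × 7.14 g/cm³ = 15.48 g·m⁻²·a⁻¹

r_corr = 15.5 g·m⁻²·a⁻¹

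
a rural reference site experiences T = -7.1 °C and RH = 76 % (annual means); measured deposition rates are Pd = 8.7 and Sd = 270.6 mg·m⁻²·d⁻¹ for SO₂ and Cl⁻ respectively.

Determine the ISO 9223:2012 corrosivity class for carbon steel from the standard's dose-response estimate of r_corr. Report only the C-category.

C3

carbon steel: temperature factor f = +0.150·(-17.1) = -2.5650
  SO₂ term: 1.77·8.7^0.52·exp(0.02·76-2.5650) = 1.917
  Sd branch = 0.102·Sd^0.62·e^(0.033·RH+0.04·T) = 30.37 μm/a
  r_corr = 1.917 + 30.37 = 32.29 μm/a
ISO 9223 Table 2 (carbon steel): 25 < 32.3 ≤ 50 μm/a ⇒ C3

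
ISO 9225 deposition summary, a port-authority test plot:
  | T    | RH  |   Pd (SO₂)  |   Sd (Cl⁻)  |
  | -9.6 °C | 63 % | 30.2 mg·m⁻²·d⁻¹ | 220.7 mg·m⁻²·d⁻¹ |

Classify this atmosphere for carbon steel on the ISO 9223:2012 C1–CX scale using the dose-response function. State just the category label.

carbon steel: f(T) = +0.150·(T−10) [T≤10 °C] = -2.9400
  sulphur-dioxide contribution → 1.941 μm/a
  chloride contribution → 15.77 μm/a
  total first-year rate 17.71 μm/a
ISO 9223 Table 2 (carbon steel): 1.3 < 17.7 ≤ 25 μm/a ⇒ C2

C2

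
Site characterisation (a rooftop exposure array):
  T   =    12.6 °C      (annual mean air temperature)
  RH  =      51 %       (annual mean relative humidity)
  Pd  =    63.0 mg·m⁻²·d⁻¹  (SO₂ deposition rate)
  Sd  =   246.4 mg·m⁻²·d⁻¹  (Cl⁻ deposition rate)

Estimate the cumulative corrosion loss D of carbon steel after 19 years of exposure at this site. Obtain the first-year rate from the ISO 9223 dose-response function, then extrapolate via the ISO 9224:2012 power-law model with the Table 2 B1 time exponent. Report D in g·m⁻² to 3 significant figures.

carbon steel: T>10 °C ⇒ hinge -0.054·(12.6−10) = -0.1404
  sulphur-dioxide contribution → 36.78 μm/a
  chloride contribution → 27.62 μm/a
  ⇒ r_corr(carbon steel) = 64.4 μm/a
ISO 9224: D(t) = r_corr · t^b with b = 0.523 (carbon steel, B1)
  D(19) = 64.4 × 19^0.523 = 64.4 × 4.664 = 300.4 μm
  Mass loss = 300.4 μm × 7.85 g/cm³ = 2358 g·m⁻²

D(19) = 2.36e+03 g·m⁻²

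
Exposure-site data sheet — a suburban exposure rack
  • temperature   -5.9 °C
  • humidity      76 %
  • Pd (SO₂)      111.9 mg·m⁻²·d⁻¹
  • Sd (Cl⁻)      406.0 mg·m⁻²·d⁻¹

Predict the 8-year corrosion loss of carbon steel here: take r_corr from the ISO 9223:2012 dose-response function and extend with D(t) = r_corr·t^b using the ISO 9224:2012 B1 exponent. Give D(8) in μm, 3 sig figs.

carbon steel: f(T) = +0.150·(T−10) [T≤10 °C] = -2.3850
  SO₂ term: 1.77·111.9^0.52·exp(0.02·76-2.3850) = 8.664
  Cl⁻ term: 0.102·406.0^0.62·exp(0.033·76+0.04·-5.9) = 40.98
  sum: 8.664 + 40.98 → r_corr = 49.65 μm/a
Long-term exponent b (ISO 9224 Table 2, B1) = 0.523
  D(8) = 49.65 × 8^0.523 = 49.65 × 2.967 = 147.3 μm

D(8) = 147 μm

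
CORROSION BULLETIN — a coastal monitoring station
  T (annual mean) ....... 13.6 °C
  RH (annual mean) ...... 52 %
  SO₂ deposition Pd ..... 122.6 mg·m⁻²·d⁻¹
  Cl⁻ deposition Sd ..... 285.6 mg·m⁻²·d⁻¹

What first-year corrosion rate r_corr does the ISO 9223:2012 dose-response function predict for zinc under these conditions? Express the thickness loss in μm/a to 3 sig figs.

r_corr = 3.02 μm/a

zinc: T>10 °C ⇒ hinge -0.071·(13.6−10) = -0.2556
  SO₂ term: 0.0129·122.6^0.44·exp(0.046·52-0.2556) = 0.9065
  Cl⁻ term: 0.0175·285.6^0.57·exp(0.008·52+0.085·13.6) = 2.116
  r_corr = 0.9065 + 2.116 = 3.023 μm/a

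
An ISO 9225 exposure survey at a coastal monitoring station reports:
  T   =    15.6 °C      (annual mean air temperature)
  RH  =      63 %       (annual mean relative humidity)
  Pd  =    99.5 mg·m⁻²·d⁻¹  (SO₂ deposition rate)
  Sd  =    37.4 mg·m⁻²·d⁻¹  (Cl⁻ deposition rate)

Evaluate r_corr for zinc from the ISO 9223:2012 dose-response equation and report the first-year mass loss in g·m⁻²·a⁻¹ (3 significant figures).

zinc: T>10 °C ⇒ hinge -0.071·(15.6−10) = -0.3976
  SO₂ term: 0.0129·99.5^0.44·exp(0.046·63-0.3976) = 1.19
  Cl⁻ term: 0.0175·37.4^0.57·exp(0.008·63+0.085·15.6) = 0.8597
  r_corr = 1.19 + 0.8597 = 2.05 μm/a
Convert to mass loss: 2.05 μm/a × 7.14 g/cm³ = 14.63 g·m⁻²·a⁻¹

r_corr = 14.6 g·m⁻²·a⁻¹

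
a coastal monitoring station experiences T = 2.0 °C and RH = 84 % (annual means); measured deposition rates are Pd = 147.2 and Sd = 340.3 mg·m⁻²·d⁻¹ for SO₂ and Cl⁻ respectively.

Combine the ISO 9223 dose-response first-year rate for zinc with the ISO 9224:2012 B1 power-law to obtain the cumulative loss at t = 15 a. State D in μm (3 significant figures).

zinc: temperature factor f = +0.038·(-8.0) = -0.3040
  sulphur-dioxide contribution → 4.079 μm/a
  chloride contribution → 1.127 μm/a
  total first-year rate 5.206 μm/a
ISO 9224: D(t) = r_corr · t^b with b = 0.813 (zinc, B1)
  D(15) = 5.206 × 15^0.813 = 5.206 × 9.04 = 47.06 μm

D(15) = 47.1 μm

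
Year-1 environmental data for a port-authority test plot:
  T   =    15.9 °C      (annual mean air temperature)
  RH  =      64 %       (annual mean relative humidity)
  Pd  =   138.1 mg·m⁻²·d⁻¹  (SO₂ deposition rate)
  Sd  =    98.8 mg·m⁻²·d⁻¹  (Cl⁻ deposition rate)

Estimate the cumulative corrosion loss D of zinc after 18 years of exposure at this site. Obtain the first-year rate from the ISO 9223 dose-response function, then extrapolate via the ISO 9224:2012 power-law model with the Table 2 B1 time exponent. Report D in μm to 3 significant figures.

zinc: temperature factor f = -0.071·(5.9) = -0.4189
  Pd branch = 0.0129·Pd^0.44·e^(0.046·RH+f) = 1.409 μm/a
  Cl⁻ term: 0.0175·98.8^0.57·exp(0.008·64+0.085·15.9) = 1.547
  sum: 1.409 + 1.547 → r_corr = 2.956 μm/a
ISO 9224: D(t) = r_corr · t^b with b = 0.813 (zinc, B1)
  D(18) = 2.956 × 18^0.813 = 2.956 × 10.48 = 30.99 μm

D(18) = 31.0 μm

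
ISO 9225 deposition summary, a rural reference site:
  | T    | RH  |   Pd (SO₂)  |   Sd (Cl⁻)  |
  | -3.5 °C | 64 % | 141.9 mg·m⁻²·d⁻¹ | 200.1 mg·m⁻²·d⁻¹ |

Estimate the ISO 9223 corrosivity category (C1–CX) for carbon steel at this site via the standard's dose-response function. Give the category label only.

carbon steel: f(T) = +0.150·(T−10) [T≤10 °C] = -2.0250
  sulphur-dioxide contribution → 11.05 μm/a
  chloride contribution → 19.58 μm/a
  ⇒ r_corr(carbon steel) = 30.63 μm/a
Category bounds: 25…50 μm/a bracket r_corr ⇒ C3

C3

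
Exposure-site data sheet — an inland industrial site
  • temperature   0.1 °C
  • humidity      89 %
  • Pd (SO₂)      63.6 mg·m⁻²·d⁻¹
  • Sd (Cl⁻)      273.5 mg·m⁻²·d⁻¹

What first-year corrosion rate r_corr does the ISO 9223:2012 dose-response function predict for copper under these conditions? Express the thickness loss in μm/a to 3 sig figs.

copper: temperature factor f = +0.126·(-9.9) = -1.2474
  Pd branch = 0.0053·Pd^0.26·e^(0.059·RH+f) = 0.8549 μm/a
  Sd branch = 0.01025·Sd^0.27·e^(0.036·RH+0.049·T) = 1.154 μm/a
  r_corr = 0.8549 + 1.154 = 2.009 μm/a

r_corr = 2.01 μm/a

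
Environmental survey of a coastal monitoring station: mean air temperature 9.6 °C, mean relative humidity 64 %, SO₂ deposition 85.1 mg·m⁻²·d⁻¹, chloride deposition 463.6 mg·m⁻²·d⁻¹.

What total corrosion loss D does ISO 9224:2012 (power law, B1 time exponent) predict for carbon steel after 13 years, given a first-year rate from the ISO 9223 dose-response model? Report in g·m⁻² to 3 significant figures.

carbon steel: f(T) = +0.150·(T−10) [T≤10 °C] = -0.0600
  Pd branch = 1.77·Pd^0.52·e^(0.02·RH+f) = 60.45 μm/a
  Cl⁻ term: 0.102·463.6^0.62·exp(0.033·64+0.04·9.6) = 55.67
  sum: 60.45 + 55.67 → r_corr = 116.1 μm/a
Long-term exponent b (ISO 9224 Table 2, B1) = 0.523
  D(13) = 116.1 × 13^0.523 = 116.1 × 3.825 = 444.1 μm
  Mass loss = 444.1 μm × 7.85 g/cm³ = 3486 g·m⁻²

D(13) = 3.49e+03 g·m⁻²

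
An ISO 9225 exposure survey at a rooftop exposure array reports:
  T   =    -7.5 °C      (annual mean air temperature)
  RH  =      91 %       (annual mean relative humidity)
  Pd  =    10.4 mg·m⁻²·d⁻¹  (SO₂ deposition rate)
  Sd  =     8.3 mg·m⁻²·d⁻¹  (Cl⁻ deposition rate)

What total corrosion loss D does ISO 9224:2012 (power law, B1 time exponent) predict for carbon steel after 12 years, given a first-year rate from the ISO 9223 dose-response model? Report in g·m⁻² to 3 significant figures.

carbon steel: temperature factor f = +0.150·(-17.5) = -2.6250
  Pd branch = 1.77·Pd^0.52·e^(0.02·RH+f) = 2.674 μm/a
  Sd branch = 0.102·Sd^0.62·e^(0.033·RH+0.04·T) = 5.654 μm/a
  r_corr = 2.674 + 5.654 = 8.328 μm/a
Power-law: D(12) = r_corr · 12^0.523
  D(12) = 8.328 × 12^0.523 = 8.328 × 3.668 = 30.55 μm
  Mass loss = 30.55 μm × 7.85 g/cm³ = 239.8 g·m⁻²

D(12) = 240 g·m⁻²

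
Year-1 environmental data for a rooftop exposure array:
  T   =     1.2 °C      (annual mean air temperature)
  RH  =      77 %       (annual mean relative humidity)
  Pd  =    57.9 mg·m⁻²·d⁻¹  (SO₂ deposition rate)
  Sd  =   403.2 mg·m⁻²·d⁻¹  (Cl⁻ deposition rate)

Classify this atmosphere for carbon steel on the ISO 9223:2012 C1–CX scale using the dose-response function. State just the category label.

carbon steel: temperature factor f = +0.150·(-8.8) = -1.3200
  SO₂ term: 1.77·57.9^0.52·exp(0.02·77-1.3200) = 18.2
  Cl⁻ term: 0.102·403.2^0.62·exp(0.033·77+0.04·1.2) = 56.03
  r_corr = 18.2 + 56.03 = 74.23 μm/a
ISO 9223 Table 2 (carbon steel): 50 < 74.2 ≤ 80 μm/a ⇒ C4

C4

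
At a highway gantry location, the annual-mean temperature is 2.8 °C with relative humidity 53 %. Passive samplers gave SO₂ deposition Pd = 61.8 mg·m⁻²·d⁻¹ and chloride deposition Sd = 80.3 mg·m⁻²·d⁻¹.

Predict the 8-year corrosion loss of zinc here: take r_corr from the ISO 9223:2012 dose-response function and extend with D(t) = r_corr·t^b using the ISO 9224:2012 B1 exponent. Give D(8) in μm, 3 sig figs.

zinc: T≤10 °C ⇒ hinge +0.038·(2.8−10) = -0.2736
  sulphur-dioxide contribution → 0.6896 μm/a
  chloride contribution → 0.4133 μm/a
  ⇒ r_corr(zinc) = 1.103 μm/a
ISO 9224: D(t) = r_corr · t^b with b = 0.813 (zinc, B1)
  D(8) = 1.103 × 8^0.813 = 1.103 × 5.423 = 5.981 μm

D(8) = 5.98 μm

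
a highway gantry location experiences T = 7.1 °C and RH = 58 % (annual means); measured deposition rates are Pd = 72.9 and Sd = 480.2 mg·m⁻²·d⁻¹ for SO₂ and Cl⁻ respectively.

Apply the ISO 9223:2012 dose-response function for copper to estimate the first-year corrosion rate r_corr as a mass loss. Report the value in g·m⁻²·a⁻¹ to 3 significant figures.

copper: T≤10 °C ⇒ hinge +0.126·(7.1−10) = -0.3654
  sulphur-dioxide contribution → 0.3436 μm/a
  chloride contribution → 0.6203 μm/a
  ⇒ r_corr(copper) = 0.9639 μm/a
Convert to mass loss: 0.9639 μm/a × 8.96 g/cm³ = 8.637 g·m⁻²·a⁻¹

r_corr = 8.64 g·m⁻²·a⁻¹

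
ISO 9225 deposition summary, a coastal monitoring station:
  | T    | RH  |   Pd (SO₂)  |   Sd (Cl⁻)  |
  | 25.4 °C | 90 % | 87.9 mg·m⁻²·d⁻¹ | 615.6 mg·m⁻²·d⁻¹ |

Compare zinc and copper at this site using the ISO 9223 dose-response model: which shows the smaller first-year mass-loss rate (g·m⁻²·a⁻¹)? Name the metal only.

copper

zinc: temperature factor f = -0.071·(15.4) = -1.0934
  SO₂ term: 0.0129·87.9^0.44·exp(0.046·90-1.0934) = 1.946
  Sd branch = 0.0175·Sd^0.57·e^(0.008·RH+0.085·T) = 12.11 μm/a
  sum: 1.946 + 12.11 → r_corr = 14.06 μm/a
  mass loss = 14.06 μm/a × 7.14 g/cm³ = 100.4 g·m⁻²·a⁻¹
copper: T>10 °C ⇒ hinge -0.080·(25.4−10) = -1.2320
  SO₂ term: 0.0053·87.9^0.26·exp(0.059·90-1.2320) = 1.002
  Sd branch = 0.01025·Sd^0.27·e^(0.036·RH+0.049·T) = 5.146 μm/a
  sum: 1.002 + 5.146 → r_corr = 6.148 μm/a
  mass loss = 6.148 μm/a × 8.96 g/cm³ = 55.08 g·m⁻²·a⁻¹
Ordering by g·m⁻²·a⁻¹: zinc (100) > copper (55.1)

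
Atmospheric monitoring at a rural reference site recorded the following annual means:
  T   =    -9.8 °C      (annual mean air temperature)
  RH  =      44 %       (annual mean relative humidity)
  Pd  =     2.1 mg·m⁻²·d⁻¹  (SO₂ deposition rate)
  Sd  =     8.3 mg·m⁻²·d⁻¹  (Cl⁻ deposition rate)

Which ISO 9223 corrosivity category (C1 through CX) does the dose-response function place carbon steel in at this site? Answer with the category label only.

C2

carbon steel: T≤10 °C ⇒ hinge +0.150·(-9.8−10) = -2.9700
  SO₂ term: 1.77·2.1^0.52·exp(0.02·44-2.9700) = 0.322
  Cl⁻ term: 0.102·8.3^0.62·exp(0.033·44+0.04·-9.8) = 1.093
  sum: 0.322 + 1.093 → r_corr = 1.415 μm/a
ISO 9223 Table 2 (carbon steel): 1.3 < 1.42 ≤ 25 μm/a ⇒ C2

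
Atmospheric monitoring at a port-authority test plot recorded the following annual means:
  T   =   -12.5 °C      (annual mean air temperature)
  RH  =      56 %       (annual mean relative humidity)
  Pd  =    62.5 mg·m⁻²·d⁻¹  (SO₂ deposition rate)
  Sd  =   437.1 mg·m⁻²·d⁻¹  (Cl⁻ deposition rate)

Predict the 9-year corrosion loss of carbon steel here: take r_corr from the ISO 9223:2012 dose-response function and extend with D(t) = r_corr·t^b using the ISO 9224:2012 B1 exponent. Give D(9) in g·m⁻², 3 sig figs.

carbon steel: temperature factor f = +0.150·(-22.5) = -3.3750
  sulphur-dioxide contribution → 1.594 μm/a
  chloride contribution → 17.03 μm/a
  ⇒ r_corr(carbon steel) = 18.62 μm/a
Power-law: D(9) = r_corr · 9^0.523
  D(9) = 18.62 × 9^0.523 = 18.62 × 3.156 = 58.77 μm
  Mass loss = 58.77 μm × 7.85 g/cm³ = 461.3 g·m⁻²

D(9) = 461 g·m⁻²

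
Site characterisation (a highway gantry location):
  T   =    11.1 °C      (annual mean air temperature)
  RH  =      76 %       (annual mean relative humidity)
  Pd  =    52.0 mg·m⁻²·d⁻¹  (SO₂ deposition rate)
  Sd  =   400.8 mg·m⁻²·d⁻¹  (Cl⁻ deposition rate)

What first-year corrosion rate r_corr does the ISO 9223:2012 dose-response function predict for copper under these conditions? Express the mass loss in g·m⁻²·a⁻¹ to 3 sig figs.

copper: T>10 °C ⇒ hinge -0.080·(11.1−10) = -0.0880
  SO₂ term: 0.0053·52.0^0.26·exp(0.059·76-0.0880) = 1.201
  Sd branch = 0.01025·Sd^0.27·e^(0.036·RH+0.049·T) = 1.374 μm/a
  sum: 1.201 + 1.374 → r_corr = 2.575 μm/a
Convert to mass loss: 2.575 μm/a × 8.96 g/cm³ = 23.07 g·m⁻²·a⁻¹

r_corr = 23.1 g·m⁻²·a⁻¹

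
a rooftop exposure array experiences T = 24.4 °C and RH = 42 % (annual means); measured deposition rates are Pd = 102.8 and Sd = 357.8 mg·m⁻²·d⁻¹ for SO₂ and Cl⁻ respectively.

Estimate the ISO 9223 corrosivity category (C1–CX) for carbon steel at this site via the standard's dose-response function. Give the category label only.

C4

carbon steel: f(T) = -0.054·(T−10) [T>10 °C] = -0.7776
  Pd branch = 1.77·Pd^0.52·e^(0.02·RH+f) = 20.96 μm/a
  Sd branch = 0.102·Sd^0.62·e^(0.033·RH+0.04·T) = 41.46 μm/a
  sum: 20.96 + 41.46 → r_corr = 62.42 μm/a
62.4 μm/a falls in (50, 80] for carbon steel → category C4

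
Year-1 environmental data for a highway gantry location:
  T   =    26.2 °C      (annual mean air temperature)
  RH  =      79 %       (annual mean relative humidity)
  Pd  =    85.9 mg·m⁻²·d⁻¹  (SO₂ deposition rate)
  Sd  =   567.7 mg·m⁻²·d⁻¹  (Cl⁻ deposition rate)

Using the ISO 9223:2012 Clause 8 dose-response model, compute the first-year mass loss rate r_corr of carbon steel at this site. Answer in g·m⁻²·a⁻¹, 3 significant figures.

r_corr = 1.86e+03 g·m⁻²·a⁻¹

carbon steel: T>10 °C ⇒ hinge -0.054·(26.2−10) = -0.8748
  Pd branch = 1.77·Pd^0.52·e^(0.02·RH+f) = 36.3 μm/a
  Cl⁻ term: 0.102·567.7^0.62·exp(0.033·79+0.04·26.2) = 201.1
  sum: 36.3 + 201.1 → r_corr = 237.4 μm/a
Convert to mass loss: 237.4 μm/a × 7.85 g/cm³ = 1864 g·m⁻²·a⁻¹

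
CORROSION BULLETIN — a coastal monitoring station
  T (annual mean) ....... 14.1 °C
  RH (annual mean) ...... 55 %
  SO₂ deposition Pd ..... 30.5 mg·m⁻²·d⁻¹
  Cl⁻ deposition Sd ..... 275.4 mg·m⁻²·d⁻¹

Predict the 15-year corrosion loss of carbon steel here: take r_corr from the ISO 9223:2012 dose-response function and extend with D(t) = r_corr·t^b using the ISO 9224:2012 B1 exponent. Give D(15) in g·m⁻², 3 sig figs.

carbon steel: f(T) = -0.054·(T−10) [T>10 °C] = -0.2214
  sulphur-dioxide contribution → 25.2 μm/a
  chloride contribution → 35.86 μm/a
  total first-year rate 61.06 μm/a
Long-term exponent b (ISO 9224 Table 2, B1) = 0.523
  D(15) = 61.06 × 15^0.523 = 61.06 × 4.122 = 251.7 μm
  Mass loss = 251.7 μm × 7.85 g/cm³ = 1976 g·m⁻²

D(15) = 1.98e+03 g·m⁻²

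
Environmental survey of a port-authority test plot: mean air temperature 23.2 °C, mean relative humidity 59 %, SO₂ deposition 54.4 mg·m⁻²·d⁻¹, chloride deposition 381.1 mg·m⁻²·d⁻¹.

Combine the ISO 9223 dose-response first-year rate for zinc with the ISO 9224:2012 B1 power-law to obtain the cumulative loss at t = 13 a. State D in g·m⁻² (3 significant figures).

D(13) = 368 g·m⁻²

zinc: T>10 °C ⇒ hinge -0.071·(23.2−10) = -0.9372
  Pd branch = 0.0129·Pd^0.44·e^(0.046·RH+f) = 0.4425 μm/a
  Cl⁻ term: 0.0175·381.1^0.57·exp(0.008·59+0.085·23.2) = 5.965
  r_corr = 0.4425 + 5.965 = 6.408 μm/a
ISO 9224: D(t) = r_corr · t^b with b = 0.813 (zinc, B1)
  D(13) = 6.408 × 13^0.813 = 6.408 × 8.047 = 51.57 μm
  Mass loss = 51.57 μm × 7.14 g/cm³ = 368.2 g·m⁻²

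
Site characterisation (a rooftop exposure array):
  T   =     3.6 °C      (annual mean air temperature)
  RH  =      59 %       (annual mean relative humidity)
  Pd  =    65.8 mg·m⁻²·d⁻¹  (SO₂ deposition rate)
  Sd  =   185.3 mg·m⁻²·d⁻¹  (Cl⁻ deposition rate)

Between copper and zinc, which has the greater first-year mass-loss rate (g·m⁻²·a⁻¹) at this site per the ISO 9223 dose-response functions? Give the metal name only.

copper: f(T) = +0.126·(T−10) [T≤10 °C] = -0.8064
  Pd branch = 0.0053·Pd^0.26·e^(0.059·RH+f) = 0.2283 μm/a
  Sd branch = 0.01025·Sd^0.27·e^(0.036·RH+0.049·T) = 0.4189 μm/a
  r_corr = 0.2283 + 0.4189 = 0.6472 μm/a
  mass loss = 0.6472 μm/a × 8.96 g/cm³ = 5.799 g·m⁻²·a⁻¹
zinc: temperature factor f = +0.038·(-6.4) = -0.2432
  Pd branch = 0.0129·Pd^0.44·e^(0.046·RH+f) = 0.9631 μm/a
  Sd branch = 0.0175·Sd^0.57·e^(0.008·RH+0.085·T) = 0.7475 μm/a
  sum: 0.9631 + 0.7475 → r_corr = 1.711 μm/a
  mass loss = 1.711 μm/a × 7.14 g/cm³ = 12.21 g·m⁻²·a⁻¹
Ordering by g·m⁻²·a⁻¹: zinc (12.2) > copper (5.8)

zinc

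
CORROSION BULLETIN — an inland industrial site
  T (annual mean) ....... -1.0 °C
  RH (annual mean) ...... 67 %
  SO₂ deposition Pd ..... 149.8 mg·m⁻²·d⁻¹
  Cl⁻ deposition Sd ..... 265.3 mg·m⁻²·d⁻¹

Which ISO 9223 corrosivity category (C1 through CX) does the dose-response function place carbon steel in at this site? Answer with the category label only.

C3

carbon steel: temperature factor f = +0.150·(-11.0) = -1.6500
  SO₂ term: 1.77·149.8^0.52·exp(0.02·67-1.6500) = 17.56
  Cl⁻ term: 0.102·265.3^0.62·exp(0.033·67+0.04·-1.0) = 28.46
  r_corr = 17.56 + 28.46 = 46.02 μm/a
ISO 9223 Table 2 (carbon steel): 25 < 46 ≤ 50 μm/a ⇒ C3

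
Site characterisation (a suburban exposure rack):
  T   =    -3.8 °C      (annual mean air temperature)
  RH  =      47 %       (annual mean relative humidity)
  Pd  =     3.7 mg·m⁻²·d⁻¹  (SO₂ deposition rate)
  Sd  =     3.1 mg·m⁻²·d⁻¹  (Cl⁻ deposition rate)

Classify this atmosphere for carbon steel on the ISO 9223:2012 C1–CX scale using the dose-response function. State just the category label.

carbon steel: temperature factor f = +0.150·(-13.8) = -2.0700
  sulphur-dioxide contribution → 1.129 μm/a
  chloride contribution → 0.8333 μm/a
  ⇒ r_corr(carbon steel) = 1.962 μm/a
ISO 9223 Table 2 (carbon steel): 1.3 < 1.96 ≤ 25 μm/a ⇒ C2

C2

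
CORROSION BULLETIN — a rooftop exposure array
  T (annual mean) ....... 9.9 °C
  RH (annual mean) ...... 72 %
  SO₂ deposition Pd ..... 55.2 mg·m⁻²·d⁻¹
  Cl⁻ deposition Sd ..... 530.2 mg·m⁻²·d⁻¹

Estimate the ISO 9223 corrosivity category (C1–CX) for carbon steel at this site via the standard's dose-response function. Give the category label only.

carbon steel: temperature factor f = +0.150·(-0.1) = -0.0150
  sulphur-dioxide contribution → 59.24 μm/a
  chloride contribution → 79.73 μm/a
  ⇒ r_corr(carbon steel) = 139 μm/a
139 μm/a falls in (80, 200] for carbon steel → category C5

C5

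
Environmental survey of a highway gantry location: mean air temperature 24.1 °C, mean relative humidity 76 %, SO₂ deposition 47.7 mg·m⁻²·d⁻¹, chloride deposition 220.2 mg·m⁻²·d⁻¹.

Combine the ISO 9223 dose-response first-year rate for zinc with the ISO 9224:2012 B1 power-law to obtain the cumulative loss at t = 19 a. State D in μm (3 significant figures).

D(19) = 68.5 μm

zinc: f(T) = -0.071·(T−10) [T>10 °C] = -1.0011
  Pd branch = 0.0129·Pd^0.44·e^(0.046·RH+f) = 0.8564 μm/a
  Cl⁻ term: 0.0175·220.2^0.57·exp(0.008·76+0.085·24.1) = 5.397
  r_corr = 0.8564 + 5.397 = 6.253 μm/a
Long-term exponent b (ISO 9224 Table 2, B1) = 0.813
  D(19) = 6.253 × 19^0.813 = 6.253 × 10.96 = 68.51 μm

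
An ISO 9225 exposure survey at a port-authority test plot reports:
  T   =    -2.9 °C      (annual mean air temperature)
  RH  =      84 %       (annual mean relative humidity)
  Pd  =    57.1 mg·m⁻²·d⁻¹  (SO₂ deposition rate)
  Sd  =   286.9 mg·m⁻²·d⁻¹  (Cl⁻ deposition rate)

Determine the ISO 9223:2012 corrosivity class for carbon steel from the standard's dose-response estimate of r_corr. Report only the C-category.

carbon steel: f(T) = +0.150·(T−10) [T≤10 °C] = -1.9350
  SO₂ term: 1.77·57.1^0.52·exp(0.02·84-1.9350) = 11.24
  Cl⁻ term: 0.102·286.9^0.62·exp(0.033·84+0.04·-2.9) = 48.52
  sum: 11.24 + 48.52 → r_corr = 59.75 μm/a
59.8 μm/a falls in (50, 80] for carbon steel → category C4

C4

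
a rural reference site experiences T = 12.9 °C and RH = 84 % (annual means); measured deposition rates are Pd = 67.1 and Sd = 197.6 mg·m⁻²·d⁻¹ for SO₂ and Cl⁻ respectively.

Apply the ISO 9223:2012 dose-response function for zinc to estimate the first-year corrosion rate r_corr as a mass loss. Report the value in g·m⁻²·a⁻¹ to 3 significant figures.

zinc: T>10 °C ⇒ hinge -0.071·(12.9−10) = -0.2059
  Pd branch = 0.0129·Pd^0.44·e^(0.046·RH+f) = 3.184 μm/a
  Sd branch = 0.0175·Sd^0.57·e^(0.008·RH+0.085·T) = 2.088 μm/a
  r_corr = 3.184 + 2.088 = 5.272 μm/a
Convert to mass loss: 5.272 μm/a × 7.14 g/cm³ = 37.64 g·m⁻²·a⁻¹

r_corr = 37.6 g·m⁻²·a⁻¹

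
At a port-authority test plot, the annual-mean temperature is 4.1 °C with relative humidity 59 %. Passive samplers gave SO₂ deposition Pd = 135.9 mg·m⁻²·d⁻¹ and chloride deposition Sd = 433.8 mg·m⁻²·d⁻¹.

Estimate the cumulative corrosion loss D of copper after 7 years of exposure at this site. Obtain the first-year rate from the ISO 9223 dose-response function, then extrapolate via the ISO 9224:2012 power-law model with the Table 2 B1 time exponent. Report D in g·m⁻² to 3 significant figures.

copper: f(T) = +0.126·(T−10) [T≤10 °C] = -0.7434
  SO₂ term: 0.0053·135.9^0.26·exp(0.059·59-0.7434) = 0.2937
  Sd branch = 0.01025·Sd^0.27·e^(0.036·RH+0.049·T) = 0.5401 μm/a
  sum: 0.2937 + 0.5401 → r_corr = 0.8338 μm/a
Long-term exponent b (ISO 9224 Table 2, B1) = 0.667
  D(7) = 0.8338 × 7^0.667 = 0.8338 × 3.662 = 3.053 μm
  Mass loss = 3.053 μm × 8.96 g/cm³ = 27.35 g·m⁻²

D(7) = 27.4 g·m⁻²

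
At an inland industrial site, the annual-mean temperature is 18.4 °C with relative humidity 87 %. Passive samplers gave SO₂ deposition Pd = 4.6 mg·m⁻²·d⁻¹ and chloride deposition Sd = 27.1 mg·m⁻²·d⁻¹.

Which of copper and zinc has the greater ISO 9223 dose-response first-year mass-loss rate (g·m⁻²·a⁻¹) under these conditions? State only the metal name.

copper: temperature factor f = -0.080·(8.4) = -0.6720
  sulphur-dioxide contribution → 0.6823 μm/a
  chloride contribution → 1.411 μm/a
  ⇒ r_corr(copper) = 2.093 μm/a
  mass loss = 2.093 μm/a × 8.96 g/cm³ = 18.75 g·m⁻²·a⁻¹
zinc: temperature factor f = -0.071·(8.4) = -0.5964
  sulphur-dioxide contribution → 0.7607 μm/a
  chloride contribution → 1.1 μm/a
  total first-year rate 1.861 μm/a
  mass loss = 1.861 μm/a × 7.14 g/cm³ = 13.28 g·m⁻²·a⁻¹
Ordering by g·m⁻²·a⁻¹: copper (18.8) > zinc (13.3)

copper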